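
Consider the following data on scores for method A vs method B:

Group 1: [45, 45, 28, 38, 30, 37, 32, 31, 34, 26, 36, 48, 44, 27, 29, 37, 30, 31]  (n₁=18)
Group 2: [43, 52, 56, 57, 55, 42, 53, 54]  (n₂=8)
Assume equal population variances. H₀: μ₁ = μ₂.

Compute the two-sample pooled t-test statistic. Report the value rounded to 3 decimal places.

test statistic = -5.985

x̄₁=34.889, s₁=6.816, n₁=18
x̄₂=51.500, s₂=5.782, n₂=8
s_p² = [17·6.816² + 7·5.782²]/24 = 42.6574
SE = √(s_p²·(1/18+1/8)) = 2.7753
t = (34.889−51.500)/2.7753 = -5.9854
df = 24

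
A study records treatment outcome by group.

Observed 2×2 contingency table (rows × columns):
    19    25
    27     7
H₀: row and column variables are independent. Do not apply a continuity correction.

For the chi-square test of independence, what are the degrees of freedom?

df = (r−1)(c−1) = (2−1)·(2−1) = 1

degrees of freedom = 1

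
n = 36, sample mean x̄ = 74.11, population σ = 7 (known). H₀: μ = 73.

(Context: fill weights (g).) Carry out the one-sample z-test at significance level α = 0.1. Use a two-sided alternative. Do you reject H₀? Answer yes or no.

reject H₀: no

SE = σ/√n = 7/√36 = 1.1667
z = (x̄−μ₀)/SE = (74.11−73)/1.1667 = 0.9514
p-value (two-sided) = 0.34139
At α=0.1: p ≥ α → fail to reject H₀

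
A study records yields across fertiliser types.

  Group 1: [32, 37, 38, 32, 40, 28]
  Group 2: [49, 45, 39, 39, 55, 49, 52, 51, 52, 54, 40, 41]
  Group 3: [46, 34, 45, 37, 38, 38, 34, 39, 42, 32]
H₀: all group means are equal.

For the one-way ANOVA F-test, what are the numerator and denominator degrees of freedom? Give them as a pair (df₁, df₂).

k = 3 groups, N = 28 total
df = (k−1, N−k) = (3−1, 28−3) = (2, 25)

degrees of freedom = [2, 25]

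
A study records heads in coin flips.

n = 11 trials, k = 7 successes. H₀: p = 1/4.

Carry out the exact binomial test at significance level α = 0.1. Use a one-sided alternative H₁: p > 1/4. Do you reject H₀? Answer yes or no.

Exact binomial: n=11, k=7, p₀=1/4=0.2500
P(X≥7) from Σ C(n,i)·p₀^i·(1−p₀)^(n−i)
p-value (one-sided, H₁ greater) = 0.00756
At α=0.1: p < α → reject H₀

reject H₀: yes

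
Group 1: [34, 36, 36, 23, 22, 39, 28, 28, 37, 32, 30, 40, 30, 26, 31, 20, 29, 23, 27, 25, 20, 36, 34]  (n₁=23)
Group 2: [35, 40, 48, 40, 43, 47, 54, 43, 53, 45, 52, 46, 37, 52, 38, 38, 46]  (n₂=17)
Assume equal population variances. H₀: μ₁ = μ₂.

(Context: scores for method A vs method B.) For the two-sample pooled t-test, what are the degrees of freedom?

df = n₁ + n₂ − 2 = 23 + 17 − 2 = 38

degrees of freedom = 38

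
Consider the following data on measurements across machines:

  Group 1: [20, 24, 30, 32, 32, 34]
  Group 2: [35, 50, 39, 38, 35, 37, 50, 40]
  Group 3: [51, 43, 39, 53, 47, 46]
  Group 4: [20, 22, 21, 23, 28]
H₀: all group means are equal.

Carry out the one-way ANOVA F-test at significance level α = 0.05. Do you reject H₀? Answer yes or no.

reject H₀: yes

Group means [28.67, 40.50, 46.50, 22.80], grand mean 35.560
SSB = Σnᵢ(x̄ᵢ−x̄)² = 2012.527; SSW = ΣΣ(x−x̄ᵢ)² = 581.633
MSB = 2012.527/3 = 670.8422; MSW = 581.633/21 = 27.6968
F = MSB/MSW = 24.2209
df = (3, 21)
p-value (upper-tail) = 0.00000
At α=0.05: p < α → reject H₀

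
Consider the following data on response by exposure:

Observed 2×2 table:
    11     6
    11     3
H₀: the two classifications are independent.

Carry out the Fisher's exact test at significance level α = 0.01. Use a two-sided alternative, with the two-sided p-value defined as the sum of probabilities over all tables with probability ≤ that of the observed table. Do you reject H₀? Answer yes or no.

reject H₀: no

Margins: r₁=17, r₂=14, c₁=22, c₂=9, n=31
p_obs = C(17,11)·C(14,11)/C(31,22); sum pmf over tables with pmf ≤ p_obs
p-value (two-sided) = 0.45640
At α=0.01: p ≥ α → fail to reject H₀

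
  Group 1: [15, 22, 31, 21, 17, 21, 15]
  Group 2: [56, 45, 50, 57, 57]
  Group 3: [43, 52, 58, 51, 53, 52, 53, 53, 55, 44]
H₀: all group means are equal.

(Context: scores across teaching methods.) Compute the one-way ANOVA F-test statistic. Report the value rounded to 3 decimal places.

test statistic = 92.876

Group means [20.29, 53.00, 51.40], grand mean 41.864
SSB = Σnᵢ(x̄ᵢ−x̄)² = 4788.762; SSW = ΣΣ(x−x̄ᵢ)² = 489.829
MSB = 4788.762/2 = 2394.3812; MSW = 489.829/19 = 25.7805
F = MSB/MSW = 92.8758
df = (2, 19)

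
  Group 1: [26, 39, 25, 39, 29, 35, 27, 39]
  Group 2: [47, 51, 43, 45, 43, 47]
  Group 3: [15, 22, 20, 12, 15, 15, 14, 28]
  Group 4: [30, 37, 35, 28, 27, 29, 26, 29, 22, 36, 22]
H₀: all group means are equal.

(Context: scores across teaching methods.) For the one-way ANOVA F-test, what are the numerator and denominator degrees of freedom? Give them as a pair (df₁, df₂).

k = 4 groups, N = 33 total
df = (k−1, N−k) = (4−1, 33−4) = (3, 29)

degrees of freedom = [3, 29]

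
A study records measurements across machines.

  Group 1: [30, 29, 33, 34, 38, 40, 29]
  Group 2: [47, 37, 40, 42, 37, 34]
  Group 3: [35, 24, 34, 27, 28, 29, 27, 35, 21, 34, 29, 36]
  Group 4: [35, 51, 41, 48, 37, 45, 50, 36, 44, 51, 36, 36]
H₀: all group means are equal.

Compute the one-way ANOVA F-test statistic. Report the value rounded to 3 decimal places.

Group means [33.29, 39.50, 29.92, 42.50], grand mean 36.189
SSB = Σnᵢ(x̄ᵢ−x̄)² = 1074.830; SSW = ΣΣ(x−x̄ᵢ)² = 934.845
MSB = 1074.830/3 = 358.2768; MSW = 934.845/33 = 28.3286
F = MSB/MSW = 12.6472
df = (3, 33)

test statistic = 12.647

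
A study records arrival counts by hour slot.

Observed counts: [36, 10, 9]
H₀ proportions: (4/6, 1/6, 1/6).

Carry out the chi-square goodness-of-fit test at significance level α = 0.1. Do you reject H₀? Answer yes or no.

n = 55; E_i = n·p_i = [36.67, 9.17, 9.17]
χ² = (36−36.67)²/36.67 + (10−9.17)²/9.17 + (9−9.17)²/9.17 = 0.0909
df = 2
p-value (upper-tail) = 0.95556
At α=0.1: p ≥ α → fail to reject H₀

reject H₀: no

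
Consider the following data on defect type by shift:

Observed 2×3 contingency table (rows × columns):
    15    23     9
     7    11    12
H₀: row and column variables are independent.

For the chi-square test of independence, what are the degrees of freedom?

degrees of freedom = 2

df = (r−1)(c−1) = (2−1)·(3−1) = 2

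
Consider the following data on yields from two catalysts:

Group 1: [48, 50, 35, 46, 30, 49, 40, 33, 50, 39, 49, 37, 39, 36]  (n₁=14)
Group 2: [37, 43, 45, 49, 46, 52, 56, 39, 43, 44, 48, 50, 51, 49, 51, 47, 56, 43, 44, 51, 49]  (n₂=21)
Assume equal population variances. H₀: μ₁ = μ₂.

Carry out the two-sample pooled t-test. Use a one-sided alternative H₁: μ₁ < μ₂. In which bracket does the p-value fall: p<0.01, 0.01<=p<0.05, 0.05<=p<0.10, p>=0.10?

x̄₁=41.500, s₁=6.970, n₁=14
x̄₂=47.286, s₂=4.951, n₂=21
s_p² = [13·6.970² + 20·4.951²]/33 = 33.9935
SE = √(s_p²·(1/14+1/21)) = 2.0117
t = (41.500−47.286)/2.0117 = -2.8761
df = 33
p-value (one-sided, H₁ less) = 0.00350
→ bracket: p<0.01

p-value bracket: p<0.01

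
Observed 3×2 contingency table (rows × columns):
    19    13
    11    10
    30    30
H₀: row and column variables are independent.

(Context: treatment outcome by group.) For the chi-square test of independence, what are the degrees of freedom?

df = (r−1)(c−1) = (3−1)·(2−1) = 2

degrees of freedom = 2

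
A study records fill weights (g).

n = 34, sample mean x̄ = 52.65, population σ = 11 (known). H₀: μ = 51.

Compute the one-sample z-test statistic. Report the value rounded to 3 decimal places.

test statistic = 0.875

SE = σ/√n = 11/√34 = 1.8865
z = (x̄−μ₀)/SE = (52.65−51)/1.8865 = 0.8746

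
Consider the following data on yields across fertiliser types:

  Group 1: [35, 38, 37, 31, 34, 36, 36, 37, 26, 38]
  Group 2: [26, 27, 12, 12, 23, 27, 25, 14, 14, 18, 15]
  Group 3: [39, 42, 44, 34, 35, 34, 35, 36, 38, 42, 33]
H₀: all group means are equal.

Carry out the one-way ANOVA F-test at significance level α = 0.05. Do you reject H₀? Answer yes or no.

Group means [34.80, 19.36, 37.45], grand mean 30.406
SSB = Σnᵢ(x̄ᵢ−x̄)² = 2080.846; SSW = ΣΣ(x−x̄ᵢ)² = 662.873
MSB = 2080.846/2 = 1040.4230; MSW = 662.873/29 = 22.8577
F = MSB/MSW = 45.5174
df = (2, 29)
p-value (upper-tail) = 0.00000
At α=0.05: p < α → reject H₀

reject H₀: yes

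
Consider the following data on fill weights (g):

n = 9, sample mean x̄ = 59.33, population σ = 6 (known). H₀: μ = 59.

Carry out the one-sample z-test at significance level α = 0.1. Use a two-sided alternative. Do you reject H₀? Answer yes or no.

SE = σ/√n = 6/√9 = 2.0000
z = (x̄−μ₀)/SE = (59.33−59)/2.0000 = 0.1650
p-value (two-sided) = 0.86894
At α=0.1: p ≥ α → fail to reject H₀

reject H₀: no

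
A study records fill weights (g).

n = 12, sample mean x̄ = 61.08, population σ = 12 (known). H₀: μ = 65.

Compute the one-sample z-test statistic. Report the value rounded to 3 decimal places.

test statistic = -1.132

SE = σ/√n = 12/√12 = 3.4641
z = (x̄−μ₀)/SE = (61.08−65)/3.4641 = -1.1316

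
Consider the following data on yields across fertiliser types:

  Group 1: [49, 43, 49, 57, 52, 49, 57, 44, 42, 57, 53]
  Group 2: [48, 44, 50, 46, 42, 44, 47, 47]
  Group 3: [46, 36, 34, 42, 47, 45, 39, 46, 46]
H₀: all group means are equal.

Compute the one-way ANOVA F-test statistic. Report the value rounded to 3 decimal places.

test statistic = 7.015

Group means [50.18, 46.00, 42.33], grand mean 46.464
SSB = Σnᵢ(x̄ᵢ−x̄)² = 307.328; SSW = ΣΣ(x−x̄ᵢ)² = 547.636
MSB = 307.328/2 = 153.6640; MSW = 547.636/25 = 21.9055
F = MSB/MSW = 7.0149
df = (2, 25)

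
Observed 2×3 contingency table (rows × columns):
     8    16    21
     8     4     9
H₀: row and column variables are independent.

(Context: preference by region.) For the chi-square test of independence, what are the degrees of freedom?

degrees of freedom = 2

df = (r−1)(c−1) = (2−1)·(3−1) = 2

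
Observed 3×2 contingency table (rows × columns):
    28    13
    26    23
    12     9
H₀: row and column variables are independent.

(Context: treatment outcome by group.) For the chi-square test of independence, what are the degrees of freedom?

df = (r−1)(c−1) = (3−1)·(2−1) = 2

degrees of freedom = 2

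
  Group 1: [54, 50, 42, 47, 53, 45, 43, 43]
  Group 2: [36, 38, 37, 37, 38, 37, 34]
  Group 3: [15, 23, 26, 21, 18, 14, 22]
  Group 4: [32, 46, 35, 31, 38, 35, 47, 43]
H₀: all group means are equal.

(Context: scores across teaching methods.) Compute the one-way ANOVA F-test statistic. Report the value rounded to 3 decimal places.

test statistic = 44.866

Group means [47.12, 36.71, 19.86, 38.38], grand mean 36.000
SSB = Σnᵢ(x̄ᵢ−x̄)² = 2862.964; SSW = ΣΣ(x−x̄ᵢ)² = 553.036
MSB = 2862.964/3 = 954.3214; MSW = 553.036/26 = 21.2706
F = MSB/MSW = 44.8657
df = (3, 26)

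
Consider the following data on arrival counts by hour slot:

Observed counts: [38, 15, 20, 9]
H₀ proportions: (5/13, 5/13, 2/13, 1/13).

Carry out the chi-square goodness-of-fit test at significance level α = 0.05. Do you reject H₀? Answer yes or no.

n = 82; E_i = n·p_i = [31.54, 31.54, 12.62, 6.31]
χ² = (38−31.54)²/31.54 + (15−31.54)²/31.54 + (20−12.62)²/12.62 + (9−6.31)²/6.31 = 15.4683
df = 3
p-value (upper-tail) = 0.00146
At α=0.05: p < α → reject H₀

reject H₀: yes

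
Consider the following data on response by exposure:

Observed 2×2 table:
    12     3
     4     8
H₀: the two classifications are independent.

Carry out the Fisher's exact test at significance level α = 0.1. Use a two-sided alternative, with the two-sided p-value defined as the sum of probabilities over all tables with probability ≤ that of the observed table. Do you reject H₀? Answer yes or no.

reject H₀: yes

Margins: r₁=15, r₂=12, c₁=16, c₂=11, n=27
p_obs = C(15,12)·C(12,4)/C(27,16); sum pmf over tables with pmf ≤ p_obs
p-value (two-sided) = 0.02199
At α=0.1: p < α → reject H₀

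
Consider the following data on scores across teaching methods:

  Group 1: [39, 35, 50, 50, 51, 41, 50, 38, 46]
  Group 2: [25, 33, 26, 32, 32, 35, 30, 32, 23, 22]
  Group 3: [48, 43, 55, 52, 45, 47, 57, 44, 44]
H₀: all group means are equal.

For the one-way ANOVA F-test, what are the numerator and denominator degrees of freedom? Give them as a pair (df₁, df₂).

degrees of freedom = [2, 25]

k = 3 groups, N = 28 total
df = (k−1, N−k) = (3−1, 28−3) = (2, 25)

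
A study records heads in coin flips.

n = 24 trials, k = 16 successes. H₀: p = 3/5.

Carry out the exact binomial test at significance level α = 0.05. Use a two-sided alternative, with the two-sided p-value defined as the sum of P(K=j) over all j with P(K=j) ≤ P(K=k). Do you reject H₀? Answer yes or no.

Exact binomial: n=24, k=16, p₀=3/5=0.6000
P(X=j) = C(n,j)·p₀^j·(1−p₀)^(n−j); p = Σ P(X=j) over j with P(X=j) ≤ P(X=16)
p-value (two-sided) = 0.54094
At α=0.05: p ≥ α → fail to reject H₀

reject H₀: no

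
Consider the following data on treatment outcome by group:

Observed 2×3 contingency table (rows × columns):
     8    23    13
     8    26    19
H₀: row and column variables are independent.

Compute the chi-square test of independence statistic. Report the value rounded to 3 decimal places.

Row totals [44, 53], col totals [16, 49, 32], n=97
χ² = (8−7.26)²/7.26 + (23−22.23)²/22.23 + (13−14.52)²/14.52 + (8−8.74)²/8.74 + (26−26.77)²/26.77 + (19−17.48)²/17.48 = 0.4777
df = 2

test statistic = 0.478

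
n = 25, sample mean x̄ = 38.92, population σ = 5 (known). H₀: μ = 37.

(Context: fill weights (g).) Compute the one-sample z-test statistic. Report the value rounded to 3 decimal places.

SE = σ/√n = 5/√25 = 1.0000
z = (x̄−μ₀)/SE = (38.92−37)/1.0000 = 1.9200

test statistic = 1.920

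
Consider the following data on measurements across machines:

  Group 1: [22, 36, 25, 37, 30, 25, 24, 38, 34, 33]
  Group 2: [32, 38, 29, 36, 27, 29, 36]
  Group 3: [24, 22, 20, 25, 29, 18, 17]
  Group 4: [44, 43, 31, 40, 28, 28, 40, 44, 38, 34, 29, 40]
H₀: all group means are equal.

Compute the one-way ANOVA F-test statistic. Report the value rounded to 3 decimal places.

Group means [30.40, 32.43, 22.14, 36.58], grand mean 31.250
SSB = Σnᵢ(x̄ᵢ−x̄)² = 938.862; SSW = ΣΣ(x−x̄ᵢ)² = 969.888
MSB = 938.862/3 = 312.9540; MSW = 969.888/32 = 30.3090
F = MSB/MSW = 10.3254
df = (3, 32)

test statistic = 10.325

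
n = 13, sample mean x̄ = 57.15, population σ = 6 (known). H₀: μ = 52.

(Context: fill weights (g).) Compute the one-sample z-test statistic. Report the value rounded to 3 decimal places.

test statistic = 3.095

SE = σ/√n = 6/√13 = 1.6641
z = (x̄−μ₀)/SE = (57.15−52)/1.6641 = 3.0948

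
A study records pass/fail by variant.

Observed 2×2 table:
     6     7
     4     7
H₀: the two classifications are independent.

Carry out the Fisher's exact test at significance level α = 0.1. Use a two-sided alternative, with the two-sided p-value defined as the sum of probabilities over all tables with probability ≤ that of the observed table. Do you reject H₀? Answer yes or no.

reject H₀: no

Margins: r₁=13, r₂=11, c₁=10, c₂=14, n=24
p_obs = C(13,6)·C(11,4)/C(24,10); sum pmf over tables with pmf ≤ p_obs
p-value (two-sided) = 0.69683
At α=0.1: p ≥ α → fail to reject H₀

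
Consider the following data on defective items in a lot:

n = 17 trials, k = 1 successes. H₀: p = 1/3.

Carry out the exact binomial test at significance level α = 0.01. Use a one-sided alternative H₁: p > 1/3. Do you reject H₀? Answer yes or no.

reject H₀: no

Exact binomial: n=17, k=1, p₀=1/3=0.3333
P(X≥1) from Σ C(n,i)·p₀^i·(1−p₀)^(n−i)
p-value (one-sided, H₁ greater) = 0.99899
At α=0.01: p ≥ α → fail to reject H₀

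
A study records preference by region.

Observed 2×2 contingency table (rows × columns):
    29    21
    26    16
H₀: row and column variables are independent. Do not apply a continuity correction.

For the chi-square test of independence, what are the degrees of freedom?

degrees of freedom = 1

df = (r−1)(c−1) = (2−1)·(2−1) = 1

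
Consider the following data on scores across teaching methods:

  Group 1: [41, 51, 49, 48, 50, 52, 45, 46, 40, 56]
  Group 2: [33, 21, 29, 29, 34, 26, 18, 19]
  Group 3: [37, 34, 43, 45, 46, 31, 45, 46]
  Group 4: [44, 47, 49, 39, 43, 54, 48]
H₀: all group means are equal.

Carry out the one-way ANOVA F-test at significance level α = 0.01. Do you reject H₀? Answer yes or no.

Group means [47.80, 26.12, 40.88, 46.29], grand mean 40.545
SSB = Σnᵢ(x̄ᵢ−x̄)² = 2421.403; SSW = ΣΣ(x−x̄ᵢ)² = 878.779
MSB = 2421.403/3 = 807.1344; MSW = 878.779/29 = 30.3027
F = MSB/MSW = 26.6357
df = (3, 29)
p-value (upper-tail) = 0.00000
At α=0.01: p < α → reject H₀

reject H₀: yes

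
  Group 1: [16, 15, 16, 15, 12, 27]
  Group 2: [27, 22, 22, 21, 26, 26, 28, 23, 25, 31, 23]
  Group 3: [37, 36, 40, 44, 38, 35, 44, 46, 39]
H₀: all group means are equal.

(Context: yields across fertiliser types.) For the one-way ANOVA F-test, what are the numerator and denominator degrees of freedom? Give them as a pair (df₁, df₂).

k = 3 groups, N = 26 total
df = (k−1, N−k) = (3−1, 26−3) = (2, 23)

degrees of freedom = [2, 23]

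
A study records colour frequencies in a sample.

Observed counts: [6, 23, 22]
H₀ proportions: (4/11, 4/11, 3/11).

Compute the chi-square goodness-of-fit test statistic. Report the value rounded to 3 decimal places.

n = 51; E_i = n·p_i = [18.55, 18.55, 13.91]
χ² = (6−18.55)²/18.55 + (23−18.55)²/18.55 + (22−13.91)²/13.91 = 14.2631
df = 2

test statistic = 14.263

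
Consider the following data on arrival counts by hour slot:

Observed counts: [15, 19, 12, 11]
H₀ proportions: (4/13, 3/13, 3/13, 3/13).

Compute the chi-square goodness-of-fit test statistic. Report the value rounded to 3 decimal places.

n = 57; E_i = n·p_i = [17.54, 13.15, 13.15, 13.15]
χ² = (15−17.54)²/17.54 + (19−13.15)²/13.15 + (12−13.15)²/13.15 + (11−13.15)²/13.15 = 3.4196
df = 3

test statistic = 3.420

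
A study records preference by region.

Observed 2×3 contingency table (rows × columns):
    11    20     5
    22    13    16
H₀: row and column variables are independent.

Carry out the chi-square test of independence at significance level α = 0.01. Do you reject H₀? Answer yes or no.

Row totals [36, 51], col totals [33, 33, 21], n=87
χ² = (11−13.66)²/13.66 + (20−13.66)²/13.66 + (5−8.69)²/8.69 + (22−19.34)²/19.34 + (13−19.34)²/19.34 + (16−12.31)²/12.31 = 8.5823
df = 2
p-value (upper-tail) = 0.01369
At α=0.01: p ≥ α → fail to reject H₀

reject H₀: no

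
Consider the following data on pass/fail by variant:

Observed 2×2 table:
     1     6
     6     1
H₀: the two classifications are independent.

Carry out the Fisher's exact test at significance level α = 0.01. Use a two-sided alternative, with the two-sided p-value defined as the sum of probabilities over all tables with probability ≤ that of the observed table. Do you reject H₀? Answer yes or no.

Margins: r₁=7, r₂=7, c₁=7, c₂=7, n=14
p_obs = C(7,1)·C(7,6)/C(14,7); sum pmf over tables with pmf ≤ p_obs
p-value (two-sided) = 0.02914
At α=0.01: p ≥ α → fail to reject H₀

reject H₀: no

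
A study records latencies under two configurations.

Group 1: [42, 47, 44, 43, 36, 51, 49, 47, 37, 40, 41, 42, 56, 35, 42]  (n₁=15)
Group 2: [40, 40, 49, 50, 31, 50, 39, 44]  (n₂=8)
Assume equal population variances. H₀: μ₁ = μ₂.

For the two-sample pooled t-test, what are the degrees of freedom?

degrees of freedom = 21

df = n₁ + n₂ − 2 = 15 + 8 − 2 = 21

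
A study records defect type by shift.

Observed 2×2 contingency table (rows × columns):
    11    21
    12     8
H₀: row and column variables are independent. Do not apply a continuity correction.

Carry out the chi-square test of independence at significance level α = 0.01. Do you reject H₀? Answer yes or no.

Row totals [32, 20], col totals [23, 29], n=52
χ² = (11−14.15)²/14.15 + (21−17.85)²/17.85 + (12−8.85)²/8.85 + (8−11.15)²/11.15 = 3.2763
df = 1
p-value (upper-tail) = 0.07029
At α=0.01: p ≥ α → fail to reject H₀

reject H₀: no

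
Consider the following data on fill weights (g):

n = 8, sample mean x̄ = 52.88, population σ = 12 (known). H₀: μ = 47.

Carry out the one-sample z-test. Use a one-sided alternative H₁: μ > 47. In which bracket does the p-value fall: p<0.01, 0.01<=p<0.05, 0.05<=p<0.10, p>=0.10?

SE = σ/√n = 12/√8 = 4.2426
z = (x̄−μ₀)/SE = (52.88−47)/4.2426 = 1.3859
p-value (one-sided, H₁ greater) = 0.08288
→ bracket: 0.05<=p<0.10

p-value bracket: 0.05<=p<0.10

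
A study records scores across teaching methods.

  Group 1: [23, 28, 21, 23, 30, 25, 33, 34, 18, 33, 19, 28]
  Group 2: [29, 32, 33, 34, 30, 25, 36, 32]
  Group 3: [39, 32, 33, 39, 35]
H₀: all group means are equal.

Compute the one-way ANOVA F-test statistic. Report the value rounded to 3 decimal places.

Group means [26.25, 31.38, 35.60], grand mean 29.760
SSB = Σnᵢ(x̄ᵢ−x̄)² = 339.235; SSW = ΣΣ(x−x̄ᵢ)² = 465.325
MSB = 339.235/2 = 169.6175; MSW = 465.325/22 = 21.1511
F = MSB/MSW = 8.0193
df = (2, 22)

test statistic = 8.019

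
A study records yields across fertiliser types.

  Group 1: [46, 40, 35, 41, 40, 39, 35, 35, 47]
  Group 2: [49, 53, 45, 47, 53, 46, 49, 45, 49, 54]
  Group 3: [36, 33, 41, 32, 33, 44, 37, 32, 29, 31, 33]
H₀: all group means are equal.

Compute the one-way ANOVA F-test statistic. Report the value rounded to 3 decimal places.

test statistic = 31.827

Group means [39.78, 49.00, 34.64], grand mean 40.967
SSB = Σnᵢ(x̄ᵢ−x̄)² = 1098.866; SSW = ΣΣ(x−x̄ᵢ)² = 466.101
MSB = 1098.866/2 = 549.4328; MSW = 466.101/27 = 17.2630
F = MSB/MSW = 31.8272
df = (2, 27)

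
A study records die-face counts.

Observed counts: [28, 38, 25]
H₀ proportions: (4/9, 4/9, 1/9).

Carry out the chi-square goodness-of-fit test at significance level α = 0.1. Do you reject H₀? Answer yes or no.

n = 91; E_i = n·p_i = [40.44, 40.44, 10.11]
χ² = (28−40.44)²/40.44 + (38−40.44)²/40.44 + (25−10.11)²/10.11 = 25.9011
df = 2
p-value (upper-tail) = 0.00000
At α=0.1: p < α → reject H₀

reject H₀: yes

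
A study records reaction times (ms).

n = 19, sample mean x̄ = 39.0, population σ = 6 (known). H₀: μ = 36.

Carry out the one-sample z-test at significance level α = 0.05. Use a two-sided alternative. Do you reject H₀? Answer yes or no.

SE = σ/√n = 6/√19 = 1.3765
z = (x̄−μ₀)/SE = (39.0−36)/1.3765 = 2.1794
p-value (two-sided) = 0.02930
At α=0.05: p < α → reject H₀

reject H₀: yes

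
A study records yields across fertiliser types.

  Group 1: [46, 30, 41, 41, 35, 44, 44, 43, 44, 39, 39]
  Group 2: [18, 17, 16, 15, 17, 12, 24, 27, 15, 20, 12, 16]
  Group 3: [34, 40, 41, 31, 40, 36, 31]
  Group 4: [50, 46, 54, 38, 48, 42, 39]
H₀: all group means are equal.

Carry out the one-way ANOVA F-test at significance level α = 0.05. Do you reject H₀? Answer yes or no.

Group means [40.55, 17.42, 36.14, 45.29], grand mean 33.108
SSB = Σnᵢ(x̄ᵢ−x̄)² = 4665.638; SSW = ΣΣ(x−x̄ᵢ)² = 755.930
MSB = 4665.638/3 = 1555.2126; MSW = 755.930/33 = 22.9070
F = MSB/MSW = 67.8926
df = (3, 33)
p-value (upper-tail) = 0.00000
At α=0.05: p < α → reject H₀

reject H₀: yes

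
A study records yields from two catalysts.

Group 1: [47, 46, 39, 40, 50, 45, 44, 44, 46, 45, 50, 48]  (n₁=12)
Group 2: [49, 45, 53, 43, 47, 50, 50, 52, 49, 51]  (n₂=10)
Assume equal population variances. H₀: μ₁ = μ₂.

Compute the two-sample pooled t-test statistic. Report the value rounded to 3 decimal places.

x̄₁=45.333, s₁=3.393, n₁=12
x̄₂=48.900, s₂=3.107, n₂=10
s_p² = [11·3.393² + 9·3.107²]/20 = 10.6783
SE = √(s_p²·(1/12+1/10)) = 1.3992
t = (45.333−48.900)/1.3992 = -2.5491
df = 20

test statistic = -2.549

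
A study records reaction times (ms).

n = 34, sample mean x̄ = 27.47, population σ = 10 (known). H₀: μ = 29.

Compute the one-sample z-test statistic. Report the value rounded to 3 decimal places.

SE = σ/√n = 10/√34 = 1.7150
z = (x̄−μ₀)/SE = (27.47−29)/1.7150 = -0.8921

test statistic = -0.892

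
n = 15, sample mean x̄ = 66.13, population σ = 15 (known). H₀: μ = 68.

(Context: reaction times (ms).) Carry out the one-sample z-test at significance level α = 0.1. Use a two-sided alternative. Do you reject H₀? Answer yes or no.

reject H₀: no

SE = σ/√n = 15/√15 = 3.8730
z = (x̄−μ₀)/SE = (66.13−68)/3.8730 = -0.4828
p-value (two-sided) = 0.62922
At α=0.1: p ≥ α → fail to reject H₀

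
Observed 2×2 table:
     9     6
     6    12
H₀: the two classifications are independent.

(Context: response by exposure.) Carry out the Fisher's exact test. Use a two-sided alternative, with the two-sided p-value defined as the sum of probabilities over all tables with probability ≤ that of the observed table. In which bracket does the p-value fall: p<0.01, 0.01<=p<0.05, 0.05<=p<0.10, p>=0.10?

Margins: r₁=15, r₂=18, c₁=15, c₂=18, n=33
p_obs = C(15,9)·C(18,6)/C(33,15); sum pmf over tables with pmf ≤ p_obs
p-value (two-sided) = 0.16973
→ bracket: p>=0.10

p-value bracket: p>=0.10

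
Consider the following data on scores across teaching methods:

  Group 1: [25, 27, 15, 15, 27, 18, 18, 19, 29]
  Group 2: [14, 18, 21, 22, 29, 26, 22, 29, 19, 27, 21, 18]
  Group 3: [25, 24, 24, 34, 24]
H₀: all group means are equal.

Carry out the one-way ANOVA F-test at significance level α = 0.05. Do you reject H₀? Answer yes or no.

reject H₀: no

Group means [21.44, 22.17, 26.20], grand mean 22.692
SSB = Σnᵢ(x̄ᵢ−x̄)² = 78.850; SSW = ΣΣ(x−x̄ᵢ)² = 566.689
MSB = 78.850/2 = 39.4248; MSW = 566.689/23 = 24.6386
F = MSB/MSW = 1.6001
df = (2, 23)
p-value (upper-tail) = 0.22354
At α=0.05: p ≥ α → fail to reject H₀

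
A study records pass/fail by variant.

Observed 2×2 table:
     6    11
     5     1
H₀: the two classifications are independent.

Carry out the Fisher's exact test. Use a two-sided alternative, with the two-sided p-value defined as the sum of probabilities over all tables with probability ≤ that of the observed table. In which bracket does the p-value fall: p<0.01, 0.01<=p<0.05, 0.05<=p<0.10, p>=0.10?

p-value bracket: 0.05<=p<0.10

Margins: r₁=17, r₂=6, c₁=11, c₂=12, n=23
p_obs = C(17,6)·C(6,5)/C(23,11); sum pmf over tables with pmf ≤ p_obs
p-value (two-sided) = 0.06865
→ bracket: 0.05<=p<0.10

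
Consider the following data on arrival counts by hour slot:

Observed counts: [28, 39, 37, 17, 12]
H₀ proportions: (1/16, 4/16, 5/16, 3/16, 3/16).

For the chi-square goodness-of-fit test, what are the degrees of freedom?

degrees of freedom = 4

df = k − 1 = 5 − 1 = 4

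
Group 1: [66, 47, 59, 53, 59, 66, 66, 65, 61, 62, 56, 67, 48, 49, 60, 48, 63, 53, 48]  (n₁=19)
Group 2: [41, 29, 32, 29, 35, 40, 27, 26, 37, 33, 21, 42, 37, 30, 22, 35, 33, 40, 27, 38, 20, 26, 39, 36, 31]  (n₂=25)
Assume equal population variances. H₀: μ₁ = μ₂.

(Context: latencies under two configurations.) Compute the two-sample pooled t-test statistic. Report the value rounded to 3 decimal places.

x̄₁=57.684, s₁=7.196, n₁=19
x̄₂=32.240, s₂=6.418, n₂=25
s_p² = [18·7.196² + 24·6.418²]/42 = 45.7301
SE = √(s_p²·(1/19+1/25)) = 2.0582
t = (57.684−32.240)/2.0582 = 12.3626
df = 42

test statistic = 12.363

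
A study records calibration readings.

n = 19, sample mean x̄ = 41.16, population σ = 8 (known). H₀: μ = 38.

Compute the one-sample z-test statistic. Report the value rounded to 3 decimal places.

test statistic = 1.722

SE = σ/√n = 8/√19 = 1.8353
z = (x̄−μ₀)/SE = (41.16−38)/1.8353 = 1.7218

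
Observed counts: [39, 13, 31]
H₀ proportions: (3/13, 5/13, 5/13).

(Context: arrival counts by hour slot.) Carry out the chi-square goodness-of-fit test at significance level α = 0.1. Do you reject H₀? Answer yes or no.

reject H₀: yes

n = 83; E_i = n·p_i = [19.15, 31.92, 31.92]
χ² = (39−19.15)²/19.15 + (13−31.92)²/31.92 + (31−31.92)²/31.92 = 31.8072
df = 2
p-value (upper-tail) = 0.00000
At α=0.1: p < α → reject H₀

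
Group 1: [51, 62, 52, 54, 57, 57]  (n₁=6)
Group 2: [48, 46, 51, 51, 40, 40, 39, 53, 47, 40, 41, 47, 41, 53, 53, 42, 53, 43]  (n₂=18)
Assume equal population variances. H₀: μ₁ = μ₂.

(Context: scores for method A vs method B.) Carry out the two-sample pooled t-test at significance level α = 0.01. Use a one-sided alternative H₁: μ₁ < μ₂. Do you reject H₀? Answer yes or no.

x̄₁=55.500, s₁=4.037, n₁=6
x̄₂=46.000, s₂=5.336, n₂=18
s_p² = [5·4.037² + 17·5.336²]/22 = 25.7045
SE = √(s_p²·(1/6+1/18)) = 2.3900
t = (55.500−46.000)/2.3900 = 3.9749
df = 22
p-value (one-sided, H₁ less) = 0.99968
At α=0.01: p ≥ α → fail to reject H₀

reject H₀: no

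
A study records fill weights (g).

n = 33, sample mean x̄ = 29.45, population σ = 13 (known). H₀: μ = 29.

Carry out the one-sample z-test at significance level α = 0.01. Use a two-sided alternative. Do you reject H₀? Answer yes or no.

SE = σ/√n = 13/√33 = 2.2630
z = (x̄−μ₀)/SE = (29.45−29)/2.2630 = 0.1989
p-value (two-sided) = 0.84238
At α=0.01: p ≥ α → fail to reject H₀

reject H₀: no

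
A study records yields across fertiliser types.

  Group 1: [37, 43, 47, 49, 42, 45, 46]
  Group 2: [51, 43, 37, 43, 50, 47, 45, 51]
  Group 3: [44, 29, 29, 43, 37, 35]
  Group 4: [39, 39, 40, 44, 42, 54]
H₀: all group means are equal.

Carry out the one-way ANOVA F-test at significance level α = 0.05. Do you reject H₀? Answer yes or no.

Group means [44.14, 45.88, 36.17, 43.00], grand mean 42.630
SSB = Σnᵢ(x̄ᵢ−x̄)² = 351.731; SSW = ΣΣ(x−x̄ᵢ)² = 636.565
MSB = 351.731/3 = 117.2436; MSW = 636.565/23 = 27.6768
F = MSB/MSW = 4.2362
df = (3, 23)
p-value (upper-tail) = 0.01599
At α=0.05: p < α → reject H₀

reject H₀: yes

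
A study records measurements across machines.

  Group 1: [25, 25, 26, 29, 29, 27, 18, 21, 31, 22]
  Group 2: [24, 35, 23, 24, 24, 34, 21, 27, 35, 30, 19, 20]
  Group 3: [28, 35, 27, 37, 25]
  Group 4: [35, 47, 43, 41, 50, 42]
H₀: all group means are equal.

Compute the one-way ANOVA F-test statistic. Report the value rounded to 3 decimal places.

Group means [25.30, 26.33, 30.40, 43.00], grand mean 29.667
SSB = Σnᵢ(x̄ᵢ−x̄)² = 1393.367; SSW = ΣΣ(x−x̄ᵢ)² = 763.967
MSB = 1393.367/3 = 464.4556; MSW = 763.967/29 = 26.3437
F = MSB/MSW = 17.6306
df = (3, 29)

test statistic = 17.631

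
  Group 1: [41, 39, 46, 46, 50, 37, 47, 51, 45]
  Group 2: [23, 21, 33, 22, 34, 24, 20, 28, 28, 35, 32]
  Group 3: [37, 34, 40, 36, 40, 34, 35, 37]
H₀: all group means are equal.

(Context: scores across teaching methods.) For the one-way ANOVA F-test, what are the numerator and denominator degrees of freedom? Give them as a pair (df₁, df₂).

k = 3 groups, N = 28 total
df = (k−1, N−k) = (3−1, 28−3) = (2, 25)

degrees of freedom = [2, 25]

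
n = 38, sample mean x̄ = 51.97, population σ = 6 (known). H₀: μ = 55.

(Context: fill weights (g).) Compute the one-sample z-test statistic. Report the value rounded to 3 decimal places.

SE = σ/√n = 6/√38 = 0.9733
z = (x̄−μ₀)/SE = (51.97−55)/0.9733 = -3.1130

test statistic = -3.113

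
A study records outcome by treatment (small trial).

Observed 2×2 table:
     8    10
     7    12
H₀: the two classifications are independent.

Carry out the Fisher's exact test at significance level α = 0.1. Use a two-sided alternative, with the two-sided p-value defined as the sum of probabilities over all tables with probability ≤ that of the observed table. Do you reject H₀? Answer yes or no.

reject H₀: no

Margins: r₁=18, r₂=19, c₁=15, c₂=22, n=37
p_obs = C(18,8)·C(19,7)/C(37,15); sum pmf over tables with pmf ≤ p_obs
p-value (two-sided) = 0.74314
At α=0.1: p ≥ α → fail to reject H₀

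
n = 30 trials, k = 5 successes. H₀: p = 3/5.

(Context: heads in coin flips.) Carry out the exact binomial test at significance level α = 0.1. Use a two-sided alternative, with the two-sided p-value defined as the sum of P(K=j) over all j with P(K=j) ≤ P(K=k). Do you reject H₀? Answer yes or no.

Exact binomial: n=30, k=5, p₀=3/5=0.6000
P(X=j) = C(n,j)·p₀^j·(1−p₀)^(n−j); p = Σ P(X=j) over j with P(X=j) ≤ P(X=5)
p-value (two-sided) = 0.00000
At α=0.1: p < α → reject H₀

reject H₀: yes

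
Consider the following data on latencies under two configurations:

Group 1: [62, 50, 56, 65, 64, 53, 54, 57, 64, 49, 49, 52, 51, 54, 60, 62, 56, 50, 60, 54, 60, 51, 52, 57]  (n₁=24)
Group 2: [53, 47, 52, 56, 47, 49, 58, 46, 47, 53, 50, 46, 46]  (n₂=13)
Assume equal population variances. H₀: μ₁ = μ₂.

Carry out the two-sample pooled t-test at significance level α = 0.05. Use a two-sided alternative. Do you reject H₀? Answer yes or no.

x̄₁=55.917, s₁=5.124, n₁=24
x̄₂=50.000, s₂=4.062, n₂=13
s_p² = [23·5.124² + 12·4.062²]/35 = 22.9095
SE = √(s_p²·(1/24+1/13)) = 1.6483
t = (55.917−50.000)/1.6483 = 3.5896
df = 35
p-value (two-sided) = 0.00100
At α=0.05: p < α → reject H₀

reject H₀: yes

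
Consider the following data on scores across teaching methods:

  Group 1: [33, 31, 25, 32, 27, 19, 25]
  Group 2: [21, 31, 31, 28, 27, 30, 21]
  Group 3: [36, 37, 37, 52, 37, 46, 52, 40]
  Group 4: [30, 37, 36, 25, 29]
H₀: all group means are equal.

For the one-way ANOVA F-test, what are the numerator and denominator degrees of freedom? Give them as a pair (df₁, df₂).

degrees of freedom = [3, 23]

k = 4 groups, N = 27 total
df = (k−1, N−k) = (4−1, 27−4) = (3, 23)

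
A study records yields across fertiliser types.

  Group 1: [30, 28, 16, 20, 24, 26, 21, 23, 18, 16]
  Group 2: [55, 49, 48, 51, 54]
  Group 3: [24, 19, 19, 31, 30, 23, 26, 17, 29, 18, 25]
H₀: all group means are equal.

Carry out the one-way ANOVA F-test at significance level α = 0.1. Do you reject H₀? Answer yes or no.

Group means [22.20, 51.40, 23.73], grand mean 28.462
SSB = Σnᵢ(x̄ᵢ−x̄)² = 3269.480; SSW = ΣΣ(x−x̄ᵢ)² = 500.982
MSB = 3269.480/2 = 1634.7399; MSW = 500.982/23 = 21.7818
F = MSB/MSW = 75.0507
df = (2, 23)
p-value (upper-tail) = 0.00000
At α=0.1: p < α → reject H₀

reject H₀: yes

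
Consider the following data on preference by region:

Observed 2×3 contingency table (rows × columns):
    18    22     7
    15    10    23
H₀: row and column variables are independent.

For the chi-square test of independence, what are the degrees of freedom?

degrees of freedom = 2

df = (r−1)(c−1) = (2−1)·(3−1) = 2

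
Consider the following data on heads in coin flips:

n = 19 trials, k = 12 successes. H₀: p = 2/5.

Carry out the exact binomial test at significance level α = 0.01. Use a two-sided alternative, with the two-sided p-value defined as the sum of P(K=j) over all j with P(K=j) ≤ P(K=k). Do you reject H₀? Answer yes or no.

Exact binomial: n=19, k=12, p₀=2/5=0.4000
P(X=j) = C(n,j)·p₀^j·(1−p₀)^(n−j); p = Σ P(X=j) over j with P(X=j) ≤ P(X=12)
p-value (two-sided) = 0.05819
At α=0.01: p ≥ α → fail to reject H₀

reject H₀: no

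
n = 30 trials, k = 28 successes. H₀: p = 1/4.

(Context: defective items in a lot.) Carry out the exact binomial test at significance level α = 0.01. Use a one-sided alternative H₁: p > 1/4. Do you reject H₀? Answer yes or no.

reject H₀: yes

Exact binomial: n=30, k=28, p₀=1/4=0.2500
P(X≥28) from Σ C(n,i)·p₀^i·(1−p₀)^(n−i)
p-value (one-sided, H₁ greater) = 0.00000
At α=0.01: p < α → reject H₀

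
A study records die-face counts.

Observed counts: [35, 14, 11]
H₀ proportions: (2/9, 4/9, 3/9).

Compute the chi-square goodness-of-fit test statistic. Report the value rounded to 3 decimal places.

test statistic = 45.275

n = 60; E_i = n·p_i = [13.33, 26.67, 20.00]
χ² = (35−13.33)²/13.33 + (14−26.67)²/26.67 + (11−20.00)²/20.00 = 45.2750
df = 2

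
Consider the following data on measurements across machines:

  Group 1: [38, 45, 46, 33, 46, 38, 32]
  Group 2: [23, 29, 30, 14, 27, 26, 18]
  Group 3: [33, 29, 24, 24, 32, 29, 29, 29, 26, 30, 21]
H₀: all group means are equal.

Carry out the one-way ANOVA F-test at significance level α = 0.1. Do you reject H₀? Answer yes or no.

Group means [39.71, 23.86, 27.82], grand mean 30.040
SSB = Σnᵢ(x̄ᵢ−x̄)² = 977.038; SSW = ΣΣ(x−x̄ᵢ)² = 561.922
MSB = 977.038/2 = 488.5190; MSW = 561.922/22 = 25.5419
F = MSB/MSW = 19.1262
df = (2, 22)
p-value (upper-tail) = 0.00002
At α=0.1: p < α → reject H₀

reject H₀: yes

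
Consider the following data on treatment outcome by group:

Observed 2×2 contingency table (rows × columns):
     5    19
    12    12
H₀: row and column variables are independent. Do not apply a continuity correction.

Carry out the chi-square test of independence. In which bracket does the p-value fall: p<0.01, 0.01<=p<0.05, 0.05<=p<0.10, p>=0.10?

Row totals [24, 24], col totals [17, 31], n=48
χ² = (5−8.50)²/8.50 + (19−15.50)²/15.50 + (12−8.50)²/8.50 + (12−15.50)²/15.50 = 4.4630
df = 1
p-value (upper-tail) = 0.03464
→ bracket: 0.01<=p<0.05

p-value bracket: 0.01<=p<0.05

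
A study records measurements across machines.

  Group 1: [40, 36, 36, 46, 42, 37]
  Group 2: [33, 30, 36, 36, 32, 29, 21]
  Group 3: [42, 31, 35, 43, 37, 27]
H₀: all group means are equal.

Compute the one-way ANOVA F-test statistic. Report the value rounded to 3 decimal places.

test statistic = 4.382

Group means [39.50, 31.00, 35.83], grand mean 35.211
SSB = Σnᵢ(x̄ᵢ−x̄)² = 236.825; SSW = ΣΣ(x−x̄ᵢ)² = 432.333
MSB = 236.825/2 = 118.4123; MSW = 432.333/16 = 27.0208
F = MSB/MSW = 4.3823
df = (2, 16)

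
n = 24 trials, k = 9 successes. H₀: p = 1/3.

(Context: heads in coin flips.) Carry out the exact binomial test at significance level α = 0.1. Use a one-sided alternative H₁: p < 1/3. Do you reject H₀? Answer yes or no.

Exact binomial: n=24, k=9, p₀=1/3=0.3333
P(X≤9) from Σ C(n,i)·p₀^i·(1−p₀)^(n−i)
p-value (one-sided, H₁ less) = 0.74617
At α=0.1: p ≥ α → fail to reject H₀

reject H₀: no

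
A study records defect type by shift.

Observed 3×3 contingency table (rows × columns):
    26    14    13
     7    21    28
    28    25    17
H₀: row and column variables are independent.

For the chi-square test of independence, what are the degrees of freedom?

degrees of freedom = 4

df = (r−1)(c−1) = (3−1)·(3−1) = 4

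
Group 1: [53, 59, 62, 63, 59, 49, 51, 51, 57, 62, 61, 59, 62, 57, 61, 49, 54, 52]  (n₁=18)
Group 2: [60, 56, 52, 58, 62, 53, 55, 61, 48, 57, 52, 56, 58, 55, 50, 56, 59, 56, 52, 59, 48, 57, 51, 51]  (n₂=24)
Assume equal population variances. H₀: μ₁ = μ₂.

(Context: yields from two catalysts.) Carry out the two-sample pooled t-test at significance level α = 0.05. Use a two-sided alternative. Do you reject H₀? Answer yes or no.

x̄₁=56.722, s₁=4.873, n₁=18
x̄₂=55.083, s₂=3.944, n₂=24
s_p² = [17·4.873² + 23·3.944²]/40 = 19.0361
SE = √(s_p²·(1/18+1/24)) = 1.3604
t = (56.722−55.083)/1.3604 = 1.2047
df = 40
p-value (two-sided) = 0.23540
At α=0.05: p ≥ α → fail to reject H₀

reject H₀: no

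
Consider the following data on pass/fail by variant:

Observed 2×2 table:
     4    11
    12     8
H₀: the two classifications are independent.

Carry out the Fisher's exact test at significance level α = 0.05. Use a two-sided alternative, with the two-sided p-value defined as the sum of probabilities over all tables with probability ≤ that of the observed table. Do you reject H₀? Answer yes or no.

reject H₀: no

Margins: r₁=15, r₂=20, c₁=16, c₂=19, n=35
p_obs = C(15,4)·C(20,12)/C(35,16); sum pmf over tables with pmf ≤ p_obs
p-value (two-sided) = 0.08656
At α=0.05: p ≥ α → fail to reject H₀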